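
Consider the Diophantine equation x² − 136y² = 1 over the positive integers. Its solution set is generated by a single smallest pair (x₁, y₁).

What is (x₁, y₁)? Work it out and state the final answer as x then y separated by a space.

35 3

d=136: √d = [11; 1,1,1,22] (ℓ=4, even), read p_3/q_3
a_0=11:  p_0=11·1+0=11,  q_0=11·0+1=1
a_1=1:  p_1=1·11+1=12,  q_1=1·1+0=1
a_2=1:  p_2=1·12+11=23,  q_2=1·1+1=2
a_3=1:  p_3=1·23+12=35,  q_3=1·2+1=3
(x₁, y₁) = (35, 3);  35² − 136·3² = 1 ✓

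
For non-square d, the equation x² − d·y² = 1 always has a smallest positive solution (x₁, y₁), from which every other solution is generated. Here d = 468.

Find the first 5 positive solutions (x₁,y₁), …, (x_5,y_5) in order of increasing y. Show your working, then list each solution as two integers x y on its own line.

√468 → a₀=21, period (1,1,1,2,1,1,1,42); ℓ=8 even so k=7
a_0=21:  p_0=21·1+0=21,  q_0=21·0+1=1
…
a_2=1:  p_2=1·22+21=43,  q_2=1·1+1=2
a_3=1:  p_3=1·43+22=65,  q_3=1·2+1=3
a_4=2:  p_4=2·65+43=173,  q_4=2·3+2=8
a_5=1:  p_5=1·173+65=238,  q_5=1·8+3=11
a_6=1:  p_6=1·238+173=411,  q_6=1·11+8=19
a_7=1:  p_7=1·411+238=649,  q_7=1·19+11=30
→ (649, 30).  Check: 649²=421201, 468·30²=421200, difference 1.
k=2:  x_2 = 649·649+468·30·30 = 842401,  y_2 = 649·30+30·649 = 38940
k=3:  x_3 = 649·842401+468·30·38940 = 1093435849,  y_3 = 649·38940+30·842401 = 50544090
k=4:  x_4 = 649·1093435849+468·30·50544090 = 1419278889601,  y_4 = 649·50544090+30·1093435849 = 65606189880
k=5:  x_5 = 649·1419278889601+468·30·65606189880 = 1842222905266249,  y_5 = 649·65606189880+30·1419278889601 = 85156783920150

649 30
842401 38940
1093435849 50544090
1419278889601 65606189880
1842222905266249 85156783920150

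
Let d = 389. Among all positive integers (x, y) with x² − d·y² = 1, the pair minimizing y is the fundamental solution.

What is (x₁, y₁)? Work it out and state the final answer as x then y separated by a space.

3287049 166660

d=389: √d = [19; 1,2,1,1,1,1,2,1,38] (ℓ=9, odd), read p_17/q_17
i=0: a=19 ⇒ p=19, q=1
…
i=4: a=1 ⇒ p=138, q=7
i=5: a=1 ⇒ p=217, q=11
…
i=8: a=1 ⇒ p=1282, q=65
i=9: a=38 ⇒ p=49643, q=2517
i=10: a=1 ⇒ p=50925, q=2582
…
i=13: a=1 ⇒ p=353911, q=17944
i=14: a=1 ⇒ p=556329, q=28207
…
i=16: a=2 ⇒ p=2376809, q=120509
i=17: a=1 ⇒ p=3287049, q=166660
→ (3287049, 166660).  Check: 3287049²=10804691128401, 389·166660²=10804691128400, difference 1.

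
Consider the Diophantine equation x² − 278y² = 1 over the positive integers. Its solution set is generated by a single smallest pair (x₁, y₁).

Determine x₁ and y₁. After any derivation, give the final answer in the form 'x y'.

2501 150

[16; 1,2,16,2,1,32] for √278; ℓ=6 ⇒ convergent index 5
i=0: a=16 ⇒ p=16, q=1
i=1: a=1 ⇒ p=17, q=1
i=2: a=2 ⇒ p=50, q=3
i=3: a=16 ⇒ p=817, q=49
i=4: a=2 ⇒ p=1684, q=101
i=5: a=1 ⇒ p=2501, q=150
→ (2501, 150).  Check: 2501²=6255001, 278·150²=6255000, difference 1.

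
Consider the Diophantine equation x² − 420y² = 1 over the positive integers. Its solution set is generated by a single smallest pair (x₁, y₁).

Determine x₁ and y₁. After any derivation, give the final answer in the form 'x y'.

41 2

d=420: √d = [20; 2,40] (ℓ=2, even), read p_1/q_1
a_0=20:  p_0=20·1+0=20,  q_0=20·0+1=1
a_1=2:  p_1=2·20+1=41,  q_1=2·1+0=2
(x₁, y₁) = (41, 2);  41² − 420·2² = 1 ✓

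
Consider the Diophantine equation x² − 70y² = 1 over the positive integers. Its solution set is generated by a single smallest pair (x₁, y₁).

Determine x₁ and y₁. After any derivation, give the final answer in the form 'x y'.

√70 → a₀=8, period (2,1,2,1,2,16); ℓ=6 even so k=5
a_0=8:  p_0=8·1+0=8,  q_0=8·0+1=1
…
a_4=1:  p_4=1·67+25=92,  q_4=1·8+3=11
a_5=2:  p_5=2·92+67=251,  q_5=2·11+8=30
(x₁, y₁) = (251, 30);  251² − 70·30² = 1 ✓

251 30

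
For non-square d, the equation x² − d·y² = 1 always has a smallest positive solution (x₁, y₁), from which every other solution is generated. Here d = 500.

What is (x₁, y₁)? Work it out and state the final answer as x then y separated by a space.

930249 41602

√500 = [22; 2,1,3,2,1,…,1,2,44, …], period ℓ=14 (even) → k=13
step 0: (22, 1)  from 22·(1,0) + (0,1)
…
step 4: (559, 25)  from 2·(246,11) + (67,3)
…
step 7: (14445, 646)  from 10·(1364,61) + (805,36)
step 8: (15809, 707)  from 1·(14445,646) + (1364,61)
step 9: (30254, 1353)  from 1·(15809,707) + (14445,646)
step 10: (76317, 3413)  from 2·(30254,1353) + (15809,707)
step 11: (259205, 11592)  from 3·(76317,3413) + (30254,1353)
step 12: (335522, 15005)  from 1·(259205,11592) + (76317,3413)
step 13: (930249, 41602)  from 2·(335522,15005) + (259205,11592)
fundamental: x₁=930249, y₁=41602  (since 865363202001 − 500·1730726404 = 1)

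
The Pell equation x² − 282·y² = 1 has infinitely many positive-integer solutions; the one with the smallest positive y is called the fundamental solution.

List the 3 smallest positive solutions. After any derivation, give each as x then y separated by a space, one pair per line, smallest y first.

d=282: √d = [16; 1,3,1,4,1,3,1,32] (ℓ=8, even), read p_7/q_7
k=0  a_k=16  p_k/q_k = 16/1
k=1  a_k=1  p_k/q_k = 17/1
…
k=5  a_k=1  p_k/q_k = 487/29
k=6  a_k=3  p_k/q_k = 1864/111
k=7  a_k=1  p_k/q_k = 2351/140
fundamental: x₁=2351, y₁=140  (since 5527201 − 282·19600 = 1)
(x_2, y_2) = (2351·2351 + 282·140·140, 2351·140 + 140·2351) = (11054401, 658280)
(x_3, y_3) = (2351·11054401 + 282·140·658280, 2351·658280 + 140·11054401) = (51977791151, 3095232420)

2351 140
11054401 658280
51977791151 3095232420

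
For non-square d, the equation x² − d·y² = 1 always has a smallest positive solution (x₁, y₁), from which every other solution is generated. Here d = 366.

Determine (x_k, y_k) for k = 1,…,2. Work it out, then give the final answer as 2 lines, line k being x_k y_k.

907925 47458
1648655611249 86176609300

d=366: √d = [19; 7,1,1,1,2,12,2,1,1,1,7,38] (ℓ=12, even), read p_11/q_11
step 0: (19, 1)  from 19·(1,0) + (0,1)
step 1: (134, 7)  from 7·(19,1) + (1,0)
…
step 5: (1167, 61)  from 2·(440,23) + (287,15)
step 6: (14444, 755)  from 12·(1167,61) + (440,23)
step 7: (30055, 1571)  from 2·(14444,755) + (1167,61)
…
step 9: (74554, 3897)  from 1·(44499,2326) + (30055,1571)
step 10: (119053, 6223)  from 1·(74554,3897) + (44499,2326)
step 11: (907925, 47458)  from 7·(119053,6223) + (74554,3897)
(x₁, y₁) = (907925, 47458);  907925² − 366·47458² = 1 ✓
(907925+47458√366)^2 = 1648655611249 + 86176609300√366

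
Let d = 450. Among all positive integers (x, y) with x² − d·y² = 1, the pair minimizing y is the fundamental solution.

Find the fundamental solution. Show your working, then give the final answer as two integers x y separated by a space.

d=450: √d = [21; 4,1,2,4,2,1,4,42] (ℓ=8, even), read p_7/q_7
a_0=21:  p_0=21·1+0=21,  q_0=21·0+1=1
a_1=4:  p_1=4·21+1=85,  q_1=4·1+0=4
…
a_3=2:  p_3=2·106+85=297,  q_3=2·5+4=14
a_4=4:  p_4=4·297+106=1294,  q_4=4·14+5=61
a_5=2:  p_5=2·1294+297=2885,  q_5=2·61+14=136
a_6=1:  p_6=1·2885+1294=4179,  q_6=1·136+61=197
a_7=4:  p_7=4·4179+2885=19601,  q_7=4·197+136=924
fundamental: x₁=19601, y₁=924  (since 384199201 − 450·853776 = 1)

19601 924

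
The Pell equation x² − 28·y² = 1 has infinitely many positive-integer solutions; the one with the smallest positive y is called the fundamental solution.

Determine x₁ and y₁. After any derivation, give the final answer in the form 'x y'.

√28 → a₀=5, period (3,2,3,10); ℓ=4 even so k=3
a_0=5:  p_0=5·1+0=5,  q_0=5·0+1=1
…
a_2=2:  p_2=2·16+5=37,  q_2=2·3+1=7
a_3=3:  p_3=3·37+16=127,  q_3=3·7+3=24
(x₁, y₁) = (127, 24);  127² − 28·24² = 1 ✓

127 24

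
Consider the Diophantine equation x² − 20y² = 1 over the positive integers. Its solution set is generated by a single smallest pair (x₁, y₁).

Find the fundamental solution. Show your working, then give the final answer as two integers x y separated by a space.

√20 → a₀=4, period (2,8); ℓ=2 even so k=1
step 0: (4, 1)  from 4·(1,0) + (0,1)
step 1: (9, 2)  from 2·(4,1) + (1,0)
fundamental: x₁=9, y₁=2  (since 81 − 20·4 = 1)

9 2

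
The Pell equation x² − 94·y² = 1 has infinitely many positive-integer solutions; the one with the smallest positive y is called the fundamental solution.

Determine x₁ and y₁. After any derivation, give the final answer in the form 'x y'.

√94 = [9; 1,2,3,1,1,…,2,1,18, …], period ℓ=16 (even) → k=15
a_0=9:  p_0=9·1+0=9,  q_0=9·0+1=1
a_1=1:  p_1=1·9+1=10,  q_1=1·1+0=1
…
a_3=3:  p_3=3·29+10=97,  q_3=3·3+1=10
…
a_5=1:  p_5=1·126+97=223,  q_5=1·13+10=23
…
a_7=1:  p_7=1·1241+223=1464,  q_7=1·128+23=151
a_8=8:  p_8=8·1464+1241=12953,  q_8=8·151+128=1336
…
a_14=2:  p_14=2·652934+184493=1490361,  q_14=2·67345+19029=153719
a_15=1:  p_15=1·1490361+652934=2143295,  q_15=1·153719+67345=221064
fundamental: x₁=2143295, y₁=221064  (since 4593713457025 − 94·48869292096 = 1)

2143295 221064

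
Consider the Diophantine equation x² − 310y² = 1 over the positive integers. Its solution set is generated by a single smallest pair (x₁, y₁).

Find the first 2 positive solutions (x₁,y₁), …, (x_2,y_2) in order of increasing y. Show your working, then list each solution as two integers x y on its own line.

d=310: √d = [17; 1,1,1,1,5,…,1,1,34] (ℓ=16, even), read p_15/q_15
a_0=17:  p_0=17·1+0=17,  q_0=17·0+1=1
…
a_3=1:  p_3=1·35+18=53,  q_3=1·2+1=3
…
a_7=1:  p_7=1·1567+493=2060,  q_7=1·89+28=117
…
a_10=3:  p_10=3·7747+5687=28928,  q_10=3·440+323=1643
a_11=5:  p_11=5·28928+7747=152387,  q_11=5·1643+440=8655
a_12=1:  p_12=1·152387+28928=181315,  q_12=1·8655+1643=10298
…
a_14=1:  p_14=1·333702+181315=515017,  q_14=1·18953+10298=29251
a_15=1:  p_15=1·515017+333702=848719,  q_15=1·29251+18953=48204
(x₁, y₁) = (848719, 48204);  848719² − 310·48204² = 1 ✓
n=2: (848719,48204)∘(848719,48204) = (848719·848719+310·48204·48204, 848719·48204+48204·848719) = (1440647881921,81823301352)

848719 48204
1440647881921 81823301352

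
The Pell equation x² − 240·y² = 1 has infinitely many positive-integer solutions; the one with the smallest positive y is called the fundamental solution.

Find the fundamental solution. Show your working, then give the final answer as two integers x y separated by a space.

√240 → a₀=15, period (2,30); ℓ=2 even so k=1
k=0  a_k=15  p_k/q_k = 15/1
k=1  a_k=2  p_k/q_k = 31/2
→ (31, 2).  Check: 31²=961, 240·2²=960, difference 1.

31 2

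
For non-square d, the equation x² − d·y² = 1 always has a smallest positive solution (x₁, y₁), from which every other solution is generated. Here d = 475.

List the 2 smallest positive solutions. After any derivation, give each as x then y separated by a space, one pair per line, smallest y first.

d=475: √d = [21; 1,3,1,6,2,6,1,3,1,42] (ℓ=10, even), read p_9/q_9
a_0=21:  p_0=21·1+0=21,  q_0=21·0+1=1
a_1=1:  p_1=1·21+1=22,  q_1=1·1+0=1
a_2=3:  p_2=3·22+21=87,  q_2=3·1+1=4
a_3=1:  p_3=1·87+22=109,  q_3=1·4+1=5
a_4=6:  p_4=6·109+87=741,  q_4=6·5+4=34
a_5=2:  p_5=2·741+109=1591,  q_5=2·34+5=73
a_6=6:  p_6=6·1591+741=10287,  q_6=6·73+34=472
a_7=1:  p_7=1·10287+1591=11878,  q_7=1·472+73=545
a_8=3:  p_8=3·11878+10287=45921,  q_8=3·545+472=2107
a_9=1:  p_9=1·45921+11878=57799,  q_9=1·2107+545=2652
fundamental: x₁=57799, y₁=2652  (since 3340724401 − 475·7033104 = 1)
k=2:  x_2 = 57799·57799+475·2652·2652 = 6681448801,  y_2 = 57799·2652+2652·57799 = 306565896

57799 2652
6681448801 306565896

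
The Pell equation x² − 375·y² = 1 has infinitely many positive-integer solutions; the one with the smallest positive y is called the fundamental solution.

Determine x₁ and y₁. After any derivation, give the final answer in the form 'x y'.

√375 → a₀=19, period (2,1,2,1,5,1,2,1,2,38); ℓ=10 even so k=9
step 0: (19, 1)  from 19·(1,0) + (0,1)
…
step 2: (58, 3)  from 1·(39,2) + (19,1)
step 3: (155, 8)  from 2·(58,3) + (39,2)
step 4: (213, 11)  from 1·(155,8) + (58,3)
step 5: (1220, 63)  from 5·(213,11) + (155,8)
step 6: (1433, 74)  from 1·(1220,63) + (213,11)
step 7: (4086, 211)  from 2·(1433,74) + (1220,63)
step 8: (5519, 285)  from 1·(4086,211) + (1433,74)
step 9: (15124, 781)  from 2·(5519,285) + (4086,211)
→ (15124, 781).  Check: 15124²=228735376, 375·781²=228735375, difference 1.

15124 781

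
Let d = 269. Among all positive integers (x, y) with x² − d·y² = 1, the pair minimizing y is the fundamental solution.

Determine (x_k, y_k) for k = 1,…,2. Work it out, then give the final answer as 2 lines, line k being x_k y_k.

[16; 2,2,32] for √269; ℓ=3 ⇒ convergent index 5
i=0: a=16 ⇒ p=16, q=1
i=1: a=2 ⇒ p=33, q=2
…
i=3: a=32 ⇒ p=2657, q=162
i=4: a=2 ⇒ p=5396, q=329
i=5: a=2 ⇒ p=13449, q=820
fundamental: x₁=13449, y₁=820  (since 180875601 − 269·672400 = 1)
(x_2, y_2) = (13449·13449 + 269·820·820, 13449·820 + 820·13449) = (361751201, 22056360)

13449 820
361751201 22056360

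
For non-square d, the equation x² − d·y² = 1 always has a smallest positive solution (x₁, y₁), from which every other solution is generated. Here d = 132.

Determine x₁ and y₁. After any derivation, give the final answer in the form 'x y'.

23 2

√132 → a₀=11, period (2,22); ℓ=2 even so k=1
a_0=11:  p_0=11·1+0=11,  q_0=11·0+1=1
a_1=2:  p_1=2·11+1=23,  q_1=2·1+0=2
fundamental: x₁=23, y₁=2  (since 529 − 132·4 = 1)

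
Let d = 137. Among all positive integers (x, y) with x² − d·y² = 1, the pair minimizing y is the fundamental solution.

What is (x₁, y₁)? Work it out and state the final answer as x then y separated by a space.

√137 = [11; 1,2,2,1,1,2,2,1,22, …], period ℓ=9 (odd) → k=17
k=0  a_k=11  p_k/q_k = 11/1
…
k=2  a_k=2  p_k/q_k = 35/3
k=3  a_k=2  p_k/q_k = 82/7
k=4  a_k=1  p_k/q_k = 117/10
k=5  a_k=1  p_k/q_k = 199/17
…
k=7  a_k=2  p_k/q_k = 1229/105
k=8  a_k=1  p_k/q_k = 1744/149
k=9  a_k=22  p_k/q_k = 39597/3383
k=10  a_k=1  p_k/q_k = 41341/3532
k=11  a_k=2  p_k/q_k = 122279/10447
k=12  a_k=2  p_k/q_k = 285899/24426
k=13  a_k=1  p_k/q_k = 408178/34873
k=14  a_k=1  p_k/q_k = 694077/59299
k=15  a_k=2  p_k/q_k = 1796332/153471
k=16  a_k=2  p_k/q_k = 4286741/366241
k=17  a_k=1  p_k/q_k = 6083073/519712
fundamental: x₁=6083073, y₁=519712  (since 37003777123329 − 137·270100562944 = 1)

6083073 519712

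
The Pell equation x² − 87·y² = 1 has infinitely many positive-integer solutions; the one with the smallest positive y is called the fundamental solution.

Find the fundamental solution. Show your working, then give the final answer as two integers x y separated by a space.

28 3

d=87: √d = [9; 3,18] (ℓ=2, even), read p_1/q_1
a_0=9:  p_0=9·1+0=9,  q_0=9·0+1=1
a_1=3:  p_1=3·9+1=28,  q_1=3·1+0=3
→ (28, 3).  Check: 28²=784, 87·3²=783, difference 1.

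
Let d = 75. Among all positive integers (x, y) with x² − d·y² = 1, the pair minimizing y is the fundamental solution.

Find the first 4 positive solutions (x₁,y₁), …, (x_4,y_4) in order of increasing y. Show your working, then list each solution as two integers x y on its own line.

√75 = [8; 1,1,1,16, …], period ℓ=4 (even) → k=3
a_0=8:  p_0=8·1+0=8,  q_0=8·0+1=1
a_1=1:  p_1=1·8+1=9,  q_1=1·1+0=1
a_2=1:  p_2=1·9+8=17,  q_2=1·1+1=2
a_3=1:  p_3=1·17+9=26,  q_3=1·2+1=3
→ (26, 3).  Check: 26²=676, 75·3²=675, difference 1.
n=2: (26,3)∘(26,3) = (26·26+75·3·3, 26·3+3·26) = (1351,156)
n=3: (1351,156)∘(26,3) = (26·1351+75·3·156, 26·156+3·1351) = (70226,8109)
n=4: (70226,8109)∘(26,3) = (26·70226+75·3·8109, 26·8109+3·70226) = (3650401,421512)

26 3
1351 156
70226 8109
3650401 421512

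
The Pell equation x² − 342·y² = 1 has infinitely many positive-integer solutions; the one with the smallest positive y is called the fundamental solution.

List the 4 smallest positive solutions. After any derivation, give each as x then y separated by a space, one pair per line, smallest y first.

[18; 2,36] for √342; ℓ=2 ⇒ convergent index 1
k=0  a_k=18  p_k/q_k = 18/1
k=1  a_k=2  p_k/q_k = 37/2
→ (37, 2).  Check: 37²=1369, 342·2²=1368, difference 1.
k=2:  x_2 = 37·37+342·2·2 = 2737,  y_2 = 37·2+2·37 = 148
k=3:  x_3 = 37·2737+342·2·148 = 202501,  y_3 = 37·148+2·2737 = 10950
k=4:  x_4 = 37·202501+342·2·10950 = 14982337,  y_4 = 37·10950+2·202501 = 810152

37 2
2737 148
202501 10950
14982337 810152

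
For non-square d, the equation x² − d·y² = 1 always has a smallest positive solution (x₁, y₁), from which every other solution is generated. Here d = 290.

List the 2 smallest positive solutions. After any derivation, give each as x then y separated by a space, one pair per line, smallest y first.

[17; 34] for √290; ℓ=1 ⇒ convergent index 1
a_0=17:  p_0=17·1+0=17,  q_0=17·0+1=1
a_1=34:  p_1=34·17+1=579,  q_1=34·1+0=34
(x₁, y₁) = (579, 34);  579² − 290·34² = 1 ✓
n=2: (579,34)∘(579,34) = (579·579+290·34·34, 579·34+34·579) = (670481,39372)

579 34
670481 39372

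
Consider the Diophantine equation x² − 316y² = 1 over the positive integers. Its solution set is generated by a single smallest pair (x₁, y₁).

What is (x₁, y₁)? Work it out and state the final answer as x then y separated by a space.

d=316: √d = [17; 1,3,2,8,2,3,1,34] (ℓ=8, even), read p_7/q_7
a_0=17:  p_0=17·1+0=17,  q_0=17·0+1=1
…
a_2=3:  p_2=3·18+17=71,  q_2=3·1+1=4
…
a_5=2:  p_5=2·1351+160=2862,  q_5=2·76+9=161
a_6=3:  p_6=3·2862+1351=9937,  q_6=3·161+76=559
a_7=1:  p_7=1·9937+2862=12799,  q_7=1·559+161=720
→ (12799, 720).  Check: 12799²=163814401, 316·720²=163814400, difference 1.

12799 720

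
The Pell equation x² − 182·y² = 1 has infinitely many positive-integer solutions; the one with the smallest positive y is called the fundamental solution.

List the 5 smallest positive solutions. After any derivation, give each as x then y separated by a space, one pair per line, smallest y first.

27 2
1457 108
78651 5830
4245697 314712
229188987 16988618

d=182: √d = [13; 2,26] (ℓ=2, even), read p_1/q_1
k=0  a_k=13  p_k/q_k = 13/1
k=1  a_k=2  p_k/q_k = 27/2
(x₁, y₁) = (27, 2);  27² − 182·2² = 1 ✓
(27+2√182)^2 = 1457 + 108√182
(27+2√182)^3 = 78651 + 5830√182
(27+2√182)^4 = 4245697 + 314712√182
(27+2√182)^5 = 229188987 + 16988618√182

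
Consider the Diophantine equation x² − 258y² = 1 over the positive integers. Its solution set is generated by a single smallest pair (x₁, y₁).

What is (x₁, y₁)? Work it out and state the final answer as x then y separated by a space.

257 16

√258 = [16; 16,32, …], period ℓ=2 (even) → k=1
i=0: a=16 ⇒ p=16, q=1
i=1: a=16 ⇒ p=257, q=16
(x₁, y₁) = (257, 16);  257² − 258·16² = 1 ✓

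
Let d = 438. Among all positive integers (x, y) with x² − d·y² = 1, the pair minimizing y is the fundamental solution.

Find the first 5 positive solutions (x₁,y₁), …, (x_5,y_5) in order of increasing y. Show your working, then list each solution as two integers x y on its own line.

293 14
171697 8204
100614149 4807530
58959719617 2817204376
34550295081413 1650876956806

√438 = [20; 1,12,1,40, …], period ℓ=4 (even) → k=3
step 0: (20, 1)  from 20·(1,0) + (0,1)
…
step 2: (272, 13)  from 12·(21,1) + (20,1)
step 3: (293, 14)  from 1·(272,13) + (21,1)
fundamental: x₁=293, y₁=14  (since 85849 − 438·196 = 1)
(x_2, y_2) = (293·293 + 438·14·14, 293·14 + 14·293) = (171697, 8204)
(x_3, y_3) = (293·171697 + 438·14·8204, 293·8204 + 14·171697) = (100614149, 4807530)
(x_4, y_4) = (293·100614149 + 438·14·4807530, 293·4807530 + 14·100614149) = (58959719617, 2817204376)
(x_5, y_5) = (293·58959719617 + 438·14·2817204376, 293·2817204376 + 14·58959719617) = (34550295081413, 1650876956806)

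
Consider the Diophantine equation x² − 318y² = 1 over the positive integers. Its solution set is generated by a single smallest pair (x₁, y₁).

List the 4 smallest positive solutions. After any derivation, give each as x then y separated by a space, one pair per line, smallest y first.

107 6
22897 1284
4899851 274770
1048545217 58799496

[17; 1,4,1,34] for √318; ℓ=4 ⇒ convergent index 3
i=0: a=17 ⇒ p=17, q=1
i=1: a=1 ⇒ p=18, q=1
i=2: a=4 ⇒ p=89, q=5
i=3: a=1 ⇒ p=107, q=6
→ (107, 6).  Check: 107²=11449, 318·6²=11448, difference 1.
(107+6√318)^2 = 22897 + 1284√318
(107+6√318)^3 = 4899851 + 274770√318
(107+6√318)^4 = 1048545217 + 58799496√318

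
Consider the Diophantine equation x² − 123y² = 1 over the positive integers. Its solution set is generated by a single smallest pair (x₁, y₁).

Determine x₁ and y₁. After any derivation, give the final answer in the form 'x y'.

[11; 11,22] for √123; ℓ=2 ⇒ convergent index 1
step 0: (11, 1)  from 11·(1,0) + (0,1)
step 1: (122, 11)  from 11·(11,1) + (1,0)
fundamental: x₁=122, y₁=11  (since 14884 − 123·121 = 1)

122 11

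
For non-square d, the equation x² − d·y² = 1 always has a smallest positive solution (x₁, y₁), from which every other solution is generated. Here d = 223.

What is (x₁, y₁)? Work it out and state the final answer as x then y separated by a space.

224 15

√223 = [14; 1,13,1,28, …], period ℓ=4 (even) → k=3
a_0=14:  p_0=14·1+0=14,  q_0=14·0+1=1
a_1=1:  p_1=1·14+1=15,  q_1=1·1+0=1
a_2=13:  p_2=13·15+14=209,  q_2=13·1+1=14
a_3=1:  p_3=1·209+15=224,  q_3=1·14+1=15
(x₁, y₁) = (224, 15);  224² − 223·15² = 1 ✓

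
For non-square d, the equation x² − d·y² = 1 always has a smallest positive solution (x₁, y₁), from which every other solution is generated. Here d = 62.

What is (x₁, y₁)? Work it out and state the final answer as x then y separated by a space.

63 8

[7; 1,6,1,14] for √62; ℓ=4 ⇒ convergent index 3
k=0  a_k=7  p_k/q_k = 7/1
k=1  a_k=1  p_k/q_k = 8/1
k=2  a_k=6  p_k/q_k = 55/7
k=3  a_k=1  p_k/q_k = 63/8
→ (63, 8).  Check: 63²=3969, 62·8²=3968, difference 1.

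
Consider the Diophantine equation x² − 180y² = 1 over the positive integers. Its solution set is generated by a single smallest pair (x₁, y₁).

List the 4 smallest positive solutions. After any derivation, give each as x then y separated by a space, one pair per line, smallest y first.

161 12
51841 3864
16692641 1244196
5374978561 400627248

[13; 2,2,2,26] for √180; ℓ=4 ⇒ convergent index 3
a_0=13:  p_0=13·1+0=13,  q_0=13·0+1=1
a_1=2:  p_1=2·13+1=27,  q_1=2·1+0=2
a_2=2:  p_2=2·27+13=67,  q_2=2·2+1=5
a_3=2:  p_3=2·67+27=161,  q_3=2·5+2=12
fundamental: x₁=161, y₁=12  (since 25921 − 180·144 = 1)
(161+12√180)^2 = 51841 + 3864√180
(161+12√180)^3 = 16692641 + 1244196√180
(161+12√180)^4 = 5374978561 + 400627248√180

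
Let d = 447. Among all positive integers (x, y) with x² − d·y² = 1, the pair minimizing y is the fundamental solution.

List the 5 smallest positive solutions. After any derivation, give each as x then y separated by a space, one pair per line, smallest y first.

148 7
43807 2072
12966724 613305
3838106497 181536208
1136066556388 53734104263

d=447: √d = [21; 7,42] (ℓ=2, even), read p_1/q_1
k=0  a_k=21  p_k/q_k = 21/1
k=1  a_k=7  p_k/q_k = 148/7
fundamental: x₁=148, y₁=7  (since 21904 − 447·49 = 1)
k=2:  x_2 = 148·148+447·7·7 = 43807,  y_2 = 148·7+7·148 = 2072
k=3:  x_3 = 148·43807+447·7·2072 = 12966724,  y_3 = 148·2072+7·43807 = 613305
k=4:  x_4 = 148·12966724+447·7·613305 = 3838106497,  y_4 = 148·613305+7·12966724 = 181536208
k=5:  x_5 = 148·3838106497+447·7·181536208 = 1136066556388,  y_5 = 148·181536208+7·3838106497 = 53734104263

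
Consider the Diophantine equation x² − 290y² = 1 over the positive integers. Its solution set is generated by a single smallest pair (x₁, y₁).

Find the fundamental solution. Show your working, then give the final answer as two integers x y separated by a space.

d=290: √d = [17; 34] (ℓ=1, odd), read p_1/q_1
i=0: a=17 ⇒ p=17, q=1
i=1: a=34 ⇒ p=579, q=34
(x₁, y₁) = (579, 34);  579² − 290·34² = 1 ✓

579 34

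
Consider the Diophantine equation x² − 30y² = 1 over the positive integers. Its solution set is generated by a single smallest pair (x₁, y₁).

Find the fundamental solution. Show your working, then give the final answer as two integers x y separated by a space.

d=30: √d = [5; 2,10] (ℓ=2, even), read p_1/q_1
i=0: a=5 ⇒ p=5, q=1
i=1: a=2 ⇒ p=11, q=2
fundamental: x₁=11, y₁=2  (since 121 − 30·4 = 1)

11 2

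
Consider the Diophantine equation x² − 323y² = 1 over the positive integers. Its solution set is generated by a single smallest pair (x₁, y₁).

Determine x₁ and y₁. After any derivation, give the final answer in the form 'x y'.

[17; 1,34] for √323; ℓ=2 ⇒ convergent index 1
step 0: (17, 1)  from 17·(1,0) + (0,1)
step 1: (18, 1)  from 1·(17,1) + (1,0)
(x₁, y₁) = (18, 1);  18² − 323·1² = 1 ✓

18 1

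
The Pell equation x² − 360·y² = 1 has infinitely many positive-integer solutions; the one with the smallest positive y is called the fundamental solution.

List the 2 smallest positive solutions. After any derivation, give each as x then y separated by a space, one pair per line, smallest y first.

19 1
721 38

√360 → a₀=18, period (1,36); ℓ=2 even so k=1
step 0: (18, 1)  from 18·(1,0) + (0,1)
step 1: (19, 1)  from 1·(18,1) + (1,0)
fundamental: x₁=19, y₁=1  (since 361 − 360·1 = 1)
(19+1√360)^2 = 721 + 38√360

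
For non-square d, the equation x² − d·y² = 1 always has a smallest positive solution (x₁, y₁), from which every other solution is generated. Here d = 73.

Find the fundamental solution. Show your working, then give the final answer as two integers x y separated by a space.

2281249 267000

√73 → a₀=8, period (1,1,5,5,1,1,16); ℓ=7 odd so k=13
i=0: a=8 ⇒ p=8, q=1
…
i=2: a=1 ⇒ p=17, q=2
…
i=5: a=1 ⇒ p=581, q=68
i=6: a=1 ⇒ p=1068, q=125
…
i=8: a=1 ⇒ p=18737, q=2193
i=9: a=1 ⇒ p=36406, q=4261
…
i=11: a=5 ⇒ p=1040241, q=121751
i=12: a=1 ⇒ p=1241008, q=145249
i=13: a=1 ⇒ p=2281249, q=267000
fundamental: x₁=2281249, y₁=267000  (since 5204097000001 − 73·71289000000 = 1)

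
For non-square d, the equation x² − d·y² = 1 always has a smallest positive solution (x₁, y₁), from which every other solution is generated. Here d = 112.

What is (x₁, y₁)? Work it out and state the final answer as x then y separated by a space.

127 12

[10; 1,1,2,1,1,20] for √112; ℓ=6 ⇒ convergent index 5
k=0  a_k=10  p_k/q_k = 10/1
k=1  a_k=1  p_k/q_k = 11/1
k=2  a_k=1  p_k/q_k = 21/2
…
k=4  a_k=1  p_k/q_k = 74/7
k=5  a_k=1  p_k/q_k = 127/12
→ (127, 12).  Check: 127²=16129, 112·12²=16128, difference 1.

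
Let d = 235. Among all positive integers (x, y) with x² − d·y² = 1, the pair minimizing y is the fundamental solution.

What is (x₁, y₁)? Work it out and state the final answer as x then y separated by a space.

46 3

√235 = [15; 3,30, …], period ℓ=2 (even) → k=1
step 0: (15, 1)  from 15·(1,0) + (0,1)
step 1: (46, 3)  from 3·(15,1) + (1,0)
→ (46, 3).  Check: 46²=2116, 235·3²=2115, difference 1.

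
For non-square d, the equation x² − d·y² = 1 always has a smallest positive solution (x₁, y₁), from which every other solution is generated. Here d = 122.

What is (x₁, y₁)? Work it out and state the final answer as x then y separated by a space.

243 22

[11; 22] for √122; ℓ=1 ⇒ convergent index 1
step 0: (11, 1)  from 11·(1,0) + (0,1)
step 1: (243, 22)  from 22·(11,1) + (1,0)
→ (243, 22).  Check: 243²=59049, 122·22²=59048, difference 1.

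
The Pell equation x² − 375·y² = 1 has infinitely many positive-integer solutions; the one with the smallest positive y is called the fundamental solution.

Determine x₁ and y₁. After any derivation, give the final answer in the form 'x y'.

d=375: √d = [19; 2,1,2,1,5,1,2,1,2,38] (ℓ=10, even), read p_9/q_9
step 0: (19, 1)  from 19·(1,0) + (0,1)
…
step 3: (155, 8)  from 2·(58,3) + (39,2)
step 4: (213, 11)  from 1·(155,8) + (58,3)
step 5: (1220, 63)  from 5·(213,11) + (155,8)
step 6: (1433, 74)  from 1·(1220,63) + (213,11)
step 7: (4086, 211)  from 2·(1433,74) + (1220,63)
step 8: (5519, 285)  from 1·(4086,211) + (1433,74)
step 9: (15124, 781)  from 2·(5519,285) + (4086,211)
(x₁, y₁) = (15124, 781);  15124² − 375·781² = 1 ✓

15124 781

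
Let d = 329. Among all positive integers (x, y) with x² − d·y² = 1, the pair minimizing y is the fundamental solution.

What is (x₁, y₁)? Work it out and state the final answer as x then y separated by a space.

2376415 131016

√329 → a₀=18, period (7,4,2,1,1,4,1,1,2,4,7,36); ℓ=12 even so k=11
k=0  a_k=18  p_k/q_k = 18/1
…
k=3  a_k=2  p_k/q_k = 1179/65
k=4  a_k=1  p_k/q_k = 1705/94
k=5  a_k=1  p_k/q_k = 2884/159
k=6  a_k=4  p_k/q_k = 13241/730
…
k=9  a_k=2  p_k/q_k = 74857/4127
k=10  a_k=4  p_k/q_k = 328794/18127
k=11  a_k=7  p_k/q_k = 2376415/131016
→ (2376415, 131016).  Check: 2376415²=5647348252225, 329·131016²=5647348252224, difference 1.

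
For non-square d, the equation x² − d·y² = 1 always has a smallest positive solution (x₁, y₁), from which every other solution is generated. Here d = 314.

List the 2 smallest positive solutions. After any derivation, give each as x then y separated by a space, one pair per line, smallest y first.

392499 22150
308110930001 17387705700

[17; 1,2,1,1,2,1,34] for √314; ℓ=7 ⇒ convergent index 13
i=0: a=17 ⇒ p=17, q=1
i=1: a=1 ⇒ p=18, q=1
i=2: a=2 ⇒ p=53, q=3
i=3: a=1 ⇒ p=71, q=4
i=4: a=1 ⇒ p=124, q=7
i=5: a=2 ⇒ p=319, q=18
i=6: a=1 ⇒ p=443, q=25
i=7: a=34 ⇒ p=15381, q=868
i=8: a=1 ⇒ p=15824, q=893
i=9: a=2 ⇒ p=47029, q=2654
i=10: a=1 ⇒ p=62853, q=3547
i=11: a=1 ⇒ p=109882, q=6201
i=12: a=2 ⇒ p=282617, q=15949
i=13: a=1 ⇒ p=392499, q=22150
(x₁, y₁) = (392499, 22150);  392499² − 314·22150² = 1 ✓
(x_2, y_2) = (392499·392499 + 314·22150·22150, 392499·22150 + 22150·392499) = (308110930001, 17387705700)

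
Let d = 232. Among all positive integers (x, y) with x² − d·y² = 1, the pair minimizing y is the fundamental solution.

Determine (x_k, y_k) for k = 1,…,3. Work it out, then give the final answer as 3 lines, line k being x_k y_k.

19603 1287
768555217 50458122
30131975818099 1978261129845

√232 = [15; 4,3,7,3,4,30, …], period ℓ=6 (even) → k=5
step 0: (15, 1)  from 15·(1,0) + (0,1)
step 1: (61, 4)  from 4·(15,1) + (1,0)
step 2: (198, 13)  from 3·(61,4) + (15,1)
…
step 4: (4539, 298)  from 3·(1447,95) + (198,13)
step 5: (19603, 1287)  from 4·(4539,298) + (1447,95)
fundamental: x₁=19603, y₁=1287  (since 384277609 − 232·1656369 = 1)
(19603+1287√232)^2 = 768555217 + 50458122√232
(19603+1287√232)^3 = 30131975818099 + 1978261129845√232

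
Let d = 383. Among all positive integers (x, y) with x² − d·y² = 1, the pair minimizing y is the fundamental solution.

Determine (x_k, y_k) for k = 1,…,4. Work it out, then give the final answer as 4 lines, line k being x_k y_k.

18768 959
704475647 35997024
26443197867024 1351184291905
992571874432137217 50718053544949056

[19; 1,1,3,19,3,1,1,38] for √383; ℓ=8 ⇒ convergent index 7
step 0: (19, 1)  from 19·(1,0) + (0,1)
step 1: (20, 1)  from 1·(19,1) + (1,0)
step 2: (39, 2)  from 1·(20,1) + (19,1)
step 3: (137, 7)  from 3·(39,2) + (20,1)
…
step 5: (8063, 412)  from 3·(2642,135) + (137,7)
step 6: (10705, 547)  from 1·(8063,412) + (2642,135)
step 7: (18768, 959)  from 1·(10705,547) + (8063,412)
fundamental: x₁=18768, y₁=959  (since 352237824 − 383·919681 = 1)
(x_2, y_2) = (18768·18768 + 383·959·959, 18768·959 + 959·18768) = (704475647, 35997024)
(x_3, y_3) = (18768·704475647 + 383·959·35997024, 18768·35997024 + 959·704475647) = (26443197867024, 1351184291905)
(x_4, y_4) = (18768·26443197867024 + 383·959·1351184291905, 18768·1351184291905 + 959·26443197867024) = (992571874432137217, 50718053544949056)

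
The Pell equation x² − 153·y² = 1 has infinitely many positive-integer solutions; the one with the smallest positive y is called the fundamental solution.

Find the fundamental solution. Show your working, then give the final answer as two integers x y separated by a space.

d=153: √d = [12; 2,1,2,2,2,1,2,24] (ℓ=8, even), read p_7/q_7
i=0: a=12 ⇒ p=12, q=1
…
i=6: a=1 ⇒ p=804, q=65
i=7: a=2 ⇒ p=2177, q=176
→ (2177, 176).  Check: 2177²=4739329, 153·176²=4739328, difference 1.

2177 176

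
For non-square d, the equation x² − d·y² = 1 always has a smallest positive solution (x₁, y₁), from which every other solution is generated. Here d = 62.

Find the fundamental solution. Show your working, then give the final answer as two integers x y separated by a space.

63 8

[7; 1,6,1,14] for √62; ℓ=4 ⇒ convergent index 3
step 0: (7, 1)  from 7·(1,0) + (0,1)
…
step 2: (55, 7)  from 6·(8,1) + (7,1)
step 3: (63, 8)  from 1·(55,7) + (8,1)
→ (63, 8).  Check: 63²=3969, 62·8²=3968, difference 1.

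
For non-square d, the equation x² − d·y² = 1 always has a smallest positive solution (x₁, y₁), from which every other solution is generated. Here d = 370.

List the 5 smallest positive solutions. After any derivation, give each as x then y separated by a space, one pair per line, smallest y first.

213859 11118
91471343761 4755368724
39123940210553539 2033956799880714
16734013458886067250241 869959934526623861928
7157438768568706971928026499 372097523273824548176239590

√370 → a₀=19, period (4,4,38); ℓ=3 odd so k=5
a_0=19:  p_0=19·1+0=19,  q_0=19·0+1=1
…
a_3=38:  p_3=38·327+77=12503,  q_3=38·17+4=650
a_4=4:  p_4=4·12503+327=50339,  q_4=4·650+17=2617
a_5=4:  p_5=4·50339+12503=213859,  q_5=4·2617+650=11118
(x₁, y₁) = (213859, 11118);  213859² − 370·11118² = 1 ✓
(213859+11118√370)^2 = 91471343761 + 4755368724√370
(213859+11118√370)^3 = 39123940210553539 + 2033956799880714√370
(213859+11118√370)^4 = 16734013458886067250241 + 869959934526623861928√370
(213859+11118√370)^5 = 7157438768568706971928026499 + 372097523273824548176239590√370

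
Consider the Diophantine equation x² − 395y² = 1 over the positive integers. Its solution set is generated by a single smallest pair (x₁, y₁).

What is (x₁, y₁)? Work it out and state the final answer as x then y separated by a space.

159 8

d=395: √d = [19; 1,6,1,38] (ℓ=4, even), read p_3/q_3
a_0=19:  p_0=19·1+0=19,  q_0=19·0+1=1
…
a_2=6:  p_2=6·20+19=139,  q_2=6·1+1=7
a_3=1:  p_3=1·139+20=159,  q_3=1·7+1=8
(x₁, y₁) = (159, 8);  159² − 395·8² = 1 ✓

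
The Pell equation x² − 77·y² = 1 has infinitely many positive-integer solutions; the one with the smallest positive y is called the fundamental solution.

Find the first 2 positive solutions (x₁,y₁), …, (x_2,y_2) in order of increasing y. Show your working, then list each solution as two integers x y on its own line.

√77 → a₀=8, period (1,3,2,3,1,16); ℓ=6 even so k=5
a_0=8:  p_0=8·1+0=8,  q_0=8·0+1=1
…
a_4=3:  p_4=3·79+35=272,  q_4=3·9+4=31
a_5=1:  p_5=1·272+79=351,  q_5=1·31+9=40
(x₁, y₁) = (351, 40);  351² − 77·40² = 1 ✓
k=2:  x_2 = 351·351+77·40·40 = 246401,  y_2 = 351·40+40·351 = 28080

351 40
246401 28080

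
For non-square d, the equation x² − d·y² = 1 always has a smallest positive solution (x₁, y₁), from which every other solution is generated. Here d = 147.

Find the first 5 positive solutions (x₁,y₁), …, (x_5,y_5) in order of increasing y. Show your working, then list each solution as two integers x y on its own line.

97 8
18817 1552
3650401 301080
708158977 58407968
137379191137 11330844712

[12; 8,24] for √147; ℓ=2 ⇒ convergent index 1
step 0: (12, 1)  from 12·(1,0) + (0,1)
step 1: (97, 8)  from 8·(12,1) + (1,0)
(x₁, y₁) = (97, 8);  97² − 147·8² = 1 ✓
(97+8√147)^2 = 18817 + 1552√147
(97+8√147)^3 = 3650401 + 301080√147
(97+8√147)^4 = 708158977 + 58407968√147
(97+8√147)^5 = 137379191137 + 11330844712√147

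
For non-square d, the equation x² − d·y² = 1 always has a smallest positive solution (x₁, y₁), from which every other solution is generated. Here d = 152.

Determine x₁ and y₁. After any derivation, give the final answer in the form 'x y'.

d=152: √d = [12; 3,24] (ℓ=2, even), read p_1/q_1
k=0  a_k=12  p_k/q_k = 12/1
k=1  a_k=3  p_k/q_k = 37/3
→ (37, 3).  Check: 37²=1369, 152·3²=1368, difference 1.

37 3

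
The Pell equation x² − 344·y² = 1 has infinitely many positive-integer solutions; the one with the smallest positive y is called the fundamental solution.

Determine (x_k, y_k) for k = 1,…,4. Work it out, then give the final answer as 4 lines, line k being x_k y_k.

√344 → a₀=18, period (1,1,4,1,3,1,4,1,1,36); ℓ=10 even so k=9
step 0: (18, 1)  from 18·(1,0) + (0,1)
step 1: (19, 1)  from 1·(18,1) + (1,0)
…
step 4: (204, 11)  from 1·(167,9) + (37,2)
…
step 6: (983, 53)  from 1·(779,42) + (204,11)
step 7: (4711, 254)  from 4·(983,53) + (779,42)
step 8: (5694, 307)  from 1·(4711,254) + (983,53)
step 9: (10405, 561)  from 1·(5694,307) + (4711,254)
fundamental: x₁=10405, y₁=561  (since 108264025 − 344·314721 = 1)
k=2:  x_2 = 10405·10405+344·561·561 = 216528049,  y_2 = 10405·561+561·10405 = 11674410
k=3:  x_3 = 10405·216528049+344·561·11674410 = 4505948689285,  y_3 = 10405·11674410+561·216528049 = 242944471539
k=4:  x_4 = 10405·4505948689285+344·561·242944471539 = 93768792007492801,  y_4 = 10405·242944471539+561·4505948689285 = 5055674441052180

10405 561
216528049 11674410
4505948689285 242944471539
93768792007492801 5055674441052180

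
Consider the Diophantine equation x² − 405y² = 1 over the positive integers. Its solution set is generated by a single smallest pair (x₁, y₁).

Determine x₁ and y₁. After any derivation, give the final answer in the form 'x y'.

√405 = [20; 8,40, …], period ℓ=2 (even) → k=1
a_0=20:  p_0=20·1+0=20,  q_0=20·0+1=1
a_1=8:  p_1=8·20+1=161,  q_1=8·1+0=8
fundamental: x₁=161, y₁=8  (since 25921 − 405·64 = 1)

161 8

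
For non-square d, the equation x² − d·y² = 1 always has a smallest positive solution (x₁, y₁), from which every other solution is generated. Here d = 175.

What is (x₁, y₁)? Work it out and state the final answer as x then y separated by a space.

[13; 4,2,1,2,4,26] for √175; ℓ=6 ⇒ convergent index 5
step 0: (13, 1)  from 13·(1,0) + (0,1)
step 1: (53, 4)  from 4·(13,1) + (1,0)
step 2: (119, 9)  from 2·(53,4) + (13,1)
step 3: (172, 13)  from 1·(119,9) + (53,4)
step 4: (463, 35)  from 2·(172,13) + (119,9)
step 5: (2024, 153)  from 4·(463,35) + (172,13)
fundamental: x₁=2024, y₁=153  (since 4096576 − 175·23409 = 1)

2024 153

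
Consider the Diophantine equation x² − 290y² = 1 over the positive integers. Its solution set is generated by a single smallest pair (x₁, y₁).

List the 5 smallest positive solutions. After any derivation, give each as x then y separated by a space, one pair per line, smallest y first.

579 34
670481 39372
776416419 45592742
899089542721 52796355864
1041144914054499 61138134497770

√290 → a₀=17, period (34); ℓ=1 odd so k=1
a_0=17:  p_0=17·1+0=17,  q_0=17·0+1=1
a_1=34:  p_1=34·17+1=579,  q_1=34·1+0=34
→ (579, 34).  Check: 579²=335241, 290·34²=335240, difference 1.
(579+34√290)^2 = 670481 + 39372√290
(579+34√290)^3 = 776416419 + 45592742√290
(579+34√290)^4 = 899089542721 + 52796355864√290
(579+34√290)^5 = 1041144914054499 + 61138134497770√290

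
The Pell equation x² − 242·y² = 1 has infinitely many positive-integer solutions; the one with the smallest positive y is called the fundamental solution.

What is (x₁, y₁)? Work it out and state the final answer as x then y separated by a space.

√242 = [15; 1,1,3,1,14,1,3,1,1,30, …], period ℓ=10 (even) → k=9
step 0: (15, 1)  from 15·(1,0) + (0,1)
…
step 5: (2069, 133)  from 14·(140,9) + (109,7)
step 6: (2209, 142)  from 1·(2069,133) + (140,9)
step 7: (8696, 559)  from 3·(2209,142) + (2069,133)
step 8: (10905, 701)  from 1·(8696,559) + (2209,142)
step 9: (19601, 1260)  from 1·(10905,701) + (8696,559)
→ (19601, 1260).  Check: 19601²=384199201, 242·1260²=384199200, difference 1.

19601 1260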